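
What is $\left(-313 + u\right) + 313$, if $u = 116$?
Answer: $116$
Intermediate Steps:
$\left(-313 + u\right) + 313 = \left(-313 + 116\right) + 313 = -197 + 313 = 116$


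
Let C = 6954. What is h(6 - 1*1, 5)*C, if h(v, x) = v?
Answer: 34770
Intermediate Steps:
h(6 - 1*1, 5)*C = (6 - 1*1)*6954 = (6 - 1)*6954 = 5*6954 = 34770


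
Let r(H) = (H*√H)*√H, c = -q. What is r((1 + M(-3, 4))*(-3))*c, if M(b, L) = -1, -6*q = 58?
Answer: 0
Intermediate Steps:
q = -29/3 (q = -⅙*58 = -29/3 ≈ -9.6667)
c = 29/3 (c = -1*(-29/3) = 29/3 ≈ 9.6667)
r(H) = H² (r(H) = H^(3/2)*√H = H²)
r((1 + M(-3, 4))*(-3))*c = ((1 - 1)*(-3))²*(29/3) = (0*(-3))²*(29/3) = 0²*(29/3) = 0*(29/3) = 0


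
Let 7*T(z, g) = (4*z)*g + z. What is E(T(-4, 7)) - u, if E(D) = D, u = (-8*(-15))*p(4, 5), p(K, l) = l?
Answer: -4316/7 ≈ -616.57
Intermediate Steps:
T(z, g) = z/7 + 4*g*z/7 (T(z, g) = ((4*z)*g + z)/7 = (4*g*z + z)/7 = (z + 4*g*z)/7 = z/7 + 4*g*z/7)
u = 600 (u = -8*(-15)*5 = 120*5 = 600)
E(T(-4, 7)) - u = (1/7)*(-4)*(1 + 4*7) - 1*600 = (1/7)*(-4)*(1 + 28) - 600 = (1/7)*(-4)*29 - 600 = -116/7 - 600 = -4316/7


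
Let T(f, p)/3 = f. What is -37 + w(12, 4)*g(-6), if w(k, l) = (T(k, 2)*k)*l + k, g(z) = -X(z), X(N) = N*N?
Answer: -62677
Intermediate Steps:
T(f, p) = 3*f
X(N) = N²
g(z) = -z²
w(k, l) = k + 3*l*k² (w(k, l) = ((3*k)*k)*l + k = (3*k²)*l + k = 3*l*k² + k = k + 3*l*k²)
-37 + w(12, 4)*g(-6) = -37 + (12*(1 + 3*12*4))*(-1*(-6)²) = -37 + (12*(1 + 144))*(-1*36) = -37 + (12*145)*(-36) = -37 + 1740*(-36) = -37 - 62640 = -62677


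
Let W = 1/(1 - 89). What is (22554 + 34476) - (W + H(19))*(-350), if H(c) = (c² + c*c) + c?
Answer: 13920545/44 ≈ 3.1638e+5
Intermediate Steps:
W = -1/88 (W = 1/(-88) = -1/88 ≈ -0.011364)
H(c) = c + 2*c² (H(c) = (c² + c²) + c = 2*c² + c = c + 2*c²)
(22554 + 34476) - (W + H(19))*(-350) = (22554 + 34476) - (-1/88 + 19*(1 + 2*19))*(-350) = 57030 - (-1/88 + 19*(1 + 38))*(-350) = 57030 - (-1/88 + 19*39)*(-350) = 57030 - (-1/88 + 741)*(-350) = 57030 - 65207*(-350)/88 = 57030 - 1*(-11411225/44) = 57030 + 11411225/44 = 13920545/44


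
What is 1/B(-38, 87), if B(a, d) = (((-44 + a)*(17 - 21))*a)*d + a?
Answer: -1/1084406 ≈ -9.2216e-7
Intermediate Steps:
B(a, d) = a + a*d*(176 - 4*a) (B(a, d) = (((-44 + a)*(-4))*a)*d + a = ((176 - 4*a)*a)*d + a = (a*(176 - 4*a))*d + a = a*d*(176 - 4*a) + a = a + a*d*(176 - 4*a))
1/B(-38, 87) = 1/(-38*(1 + 176*87 - 4*(-38)*87)) = 1/(-38*(1 + 15312 + 13224)) = 1/(-38*28537) = 1/(-1084406) = -1/1084406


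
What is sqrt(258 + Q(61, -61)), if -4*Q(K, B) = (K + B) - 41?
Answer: sqrt(1073)/2 ≈ 16.378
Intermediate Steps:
Q(K, B) = 41/4 - B/4 - K/4 (Q(K, B) = -((K + B) - 41)/4 = -((B + K) - 41)/4 = -(-41 + B + K)/4 = 41/4 - B/4 - K/4)
sqrt(258 + Q(61, -61)) = sqrt(258 + (41/4 - 1/4*(-61) - 1/4*61)) = sqrt(258 + (41/4 + 61/4 - 61/4)) = sqrt(258 + 41/4) = sqrt(1073/4) = sqrt(1073)/2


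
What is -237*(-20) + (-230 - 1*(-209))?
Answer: 4719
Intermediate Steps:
-237*(-20) + (-230 - 1*(-209)) = 4740 + (-230 + 209) = 4740 - 21 = 4719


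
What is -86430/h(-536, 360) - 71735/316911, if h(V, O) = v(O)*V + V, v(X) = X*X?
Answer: -36983303345/164287930044 ≈ -0.22511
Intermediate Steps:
v(X) = X²
h(V, O) = V + V*O² (h(V, O) = O²*V + V = V*O² + V = V + V*O²)
-86430/h(-536, 360) - 71735/316911 = -86430*(-1/(536*(1 + 360²))) - 71735/316911 = -86430*(-1/(536*(1 + 129600))) - 71735*1/316911 = -86430/((-536*129601)) - 71735/316911 = -86430/(-69466136) - 71735/316911 = -86430*(-1/69466136) - 71735/316911 = 645/518404 - 71735/316911 = -36983303345/164287930044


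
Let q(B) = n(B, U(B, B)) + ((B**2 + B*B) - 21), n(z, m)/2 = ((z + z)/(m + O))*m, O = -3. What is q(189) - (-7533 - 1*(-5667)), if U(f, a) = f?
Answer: 2295711/31 ≈ 74055.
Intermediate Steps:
n(z, m) = 4*m*z/(-3 + m) (n(z, m) = 2*(((z + z)/(m - 3))*m) = 2*(((2*z)/(-3 + m))*m) = 2*((2*z/(-3 + m))*m) = 2*(2*m*z/(-3 + m)) = 4*m*z/(-3 + m))
q(B) = -21 + 2*B**2 + 4*B**2/(-3 + B) (q(B) = 4*B*B/(-3 + B) + ((B**2 + B*B) - 21) = 4*B**2/(-3 + B) + ((B**2 + B**2) - 21) = 4*B**2/(-3 + B) + (2*B**2 - 21) = 4*B**2/(-3 + B) + (-21 + 2*B**2) = -21 + 2*B**2 + 4*B**2/(-3 + B))
q(189) - (-7533 - 1*(-5667)) = (4*189**2 + (-21 + 2*189**2)*(-3 + 189))/(-3 + 189) - (-7533 - 1*(-5667)) = (4*35721 + (-21 + 2*35721)*186)/186 - (-7533 + 5667) = (142884 + (-21 + 71442)*186)/186 - 1*(-1866) = (142884 + 71421*186)/186 + 1866 = (142884 + 13284306)/186 + 1866 = (1/186)*13427190 + 1866 = 2237865/31 + 1866 = 2295711/31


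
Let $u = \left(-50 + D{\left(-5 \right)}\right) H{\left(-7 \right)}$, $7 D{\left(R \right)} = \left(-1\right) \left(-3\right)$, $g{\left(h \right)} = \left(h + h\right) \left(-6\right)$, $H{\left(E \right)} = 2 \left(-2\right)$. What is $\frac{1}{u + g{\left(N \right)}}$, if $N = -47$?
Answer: $\frac{7}{5336} \approx 0.0013118$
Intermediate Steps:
$H{\left(E \right)} = -4$
$g{\left(h \right)} = - 12 h$ ($g{\left(h \right)} = 2 h \left(-6\right) = - 12 h$)
$D{\left(R \right)} = \frac{3}{7}$ ($D{\left(R \right)} = \frac{\left(-1\right) \left(-3\right)}{7} = \frac{1}{7} \cdot 3 = \frac{3}{7}$)
$u = \frac{1388}{7}$ ($u = \left(-50 + \frac{3}{7}\right) \left(-4\right) = \left(- \frac{347}{7}\right) \left(-4\right) = \frac{1388}{7} \approx 198.29$)
$\frac{1}{u + g{\left(N \right)}} = \frac{1}{\frac{1388}{7} - -564} = \frac{1}{\frac{1388}{7} + 564} = \frac{1}{\frac{5336}{7}} = \frac{7}{5336}$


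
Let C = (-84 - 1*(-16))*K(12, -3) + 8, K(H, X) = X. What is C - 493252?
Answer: -493040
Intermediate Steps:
C = 212 (C = (-84 - 1*(-16))*(-3) + 8 = (-84 + 16)*(-3) + 8 = -68*(-3) + 8 = 204 + 8 = 212)
C - 493252 = 212 - 493252 = -493040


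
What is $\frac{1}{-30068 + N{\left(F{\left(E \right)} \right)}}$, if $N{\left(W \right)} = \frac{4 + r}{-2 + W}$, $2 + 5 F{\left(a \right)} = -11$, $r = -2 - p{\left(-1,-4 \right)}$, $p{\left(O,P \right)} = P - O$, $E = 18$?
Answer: $- \frac{23}{691589} \approx -3.3257 \cdot 10^{-5}$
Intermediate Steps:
$r = 1$ ($r = -2 - \left(-4 - -1\right) = -2 - \left(-4 + 1\right) = -2 - -3 = -2 + 3 = 1$)
$F{\left(a \right)} = - \frac{13}{5}$ ($F{\left(a \right)} = - \frac{2}{5} + \frac{1}{5} \left(-11\right) = - \frac{2}{5} - \frac{11}{5} = - \frac{13}{5}$)
$N{\left(W \right)} = \frac{5}{-2 + W}$ ($N{\left(W \right)} = \frac{4 + 1}{-2 + W} = \frac{1}{-2 + W} 5 = \frac{5}{-2 + W}$)
$\frac{1}{-30068 + N{\left(F{\left(E \right)} \right)}} = \frac{1}{-30068 + \frac{5}{-2 - \frac{13}{5}}} = \frac{1}{-30068 + \frac{5}{- \frac{23}{5}}} = \frac{1}{-30068 + 5 \left(- \frac{5}{23}\right)} = \frac{1}{-30068 - \frac{25}{23}} = \frac{1}{- \frac{691589}{23}} = - \frac{23}{691589}$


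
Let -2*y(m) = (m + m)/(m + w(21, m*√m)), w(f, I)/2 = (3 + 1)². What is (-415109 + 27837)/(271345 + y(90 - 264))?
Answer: -3437039/2408176 ≈ -1.4272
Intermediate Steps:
w(f, I) = 32 (w(f, I) = 2*(3 + 1)² = 2*4² = 2*16 = 32)
y(m) = -m/(32 + m) (y(m) = -(m + m)/(2*(m + 32)) = -2*m/(2*(32 + m)) = -m/(32 + m))
(-415109 + 27837)/(271345 + y(90 - 264)) = (-415109 + 27837)/(271345 - (90 - 264)/(32 + (90 - 264))) = -387272/(271345 - 1*(-174)/(32 - 174)) = -387272/(271345 - 1*(-174)/(-142)) = -387272/(271345 - 1*(-174)*(-1/142)) = -387272/(271345 - 87/71) = -387272/19265408/71 = -387272*71/19265408 = -3437039/2408176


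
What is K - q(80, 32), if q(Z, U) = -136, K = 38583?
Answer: 38719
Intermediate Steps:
K - q(80, 32) = 38583 - 1*(-136) = 38583 + 136 = 38719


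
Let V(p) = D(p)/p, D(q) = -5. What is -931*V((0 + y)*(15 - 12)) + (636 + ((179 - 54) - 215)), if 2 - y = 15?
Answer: 16639/39 ≈ 426.64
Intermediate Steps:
y = -13 (y = 2 - 1*15 = 2 - 15 = -13)
V(p) = -5/p
-931*V((0 + y)*(15 - 12)) + (636 + ((179 - 54) - 215)) = -(-4655)/((0 - 13)*(15 - 12)) + (636 + ((179 - 54) - 215)) = -(-4655)/((-13*3)) + (636 + (125 - 215)) = -(-4655)/(-39) + (636 - 90) = -(-4655)*(-1)/39 + 546 = -931*5/39 + 546 = -4655/39 + 546 = 16639/39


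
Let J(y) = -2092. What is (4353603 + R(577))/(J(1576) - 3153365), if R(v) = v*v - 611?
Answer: -4685921/3155457 ≈ -1.4850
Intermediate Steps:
R(v) = -611 + v² (R(v) = v² - 611 = -611 + v²)
(4353603 + R(577))/(J(1576) - 3153365) = (4353603 + (-611 + 577²))/(-2092 - 3153365) = (4353603 + (-611 + 332929))/(-3155457) = (4353603 + 332318)*(-1/3155457) = 4685921*(-1/3155457) = -4685921/3155457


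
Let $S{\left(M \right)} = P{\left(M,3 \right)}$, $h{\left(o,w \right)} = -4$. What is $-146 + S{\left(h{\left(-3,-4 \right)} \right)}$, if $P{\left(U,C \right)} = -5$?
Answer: $-151$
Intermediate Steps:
$S{\left(M \right)} = -5$
$-146 + S{\left(h{\left(-3,-4 \right)} \right)} = -146 - 5 = -151$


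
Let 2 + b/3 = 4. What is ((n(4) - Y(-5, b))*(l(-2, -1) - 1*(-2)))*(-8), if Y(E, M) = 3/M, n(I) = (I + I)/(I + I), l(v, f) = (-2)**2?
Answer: -24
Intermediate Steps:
b = 6 (b = -6 + 3*4 = -6 + 12 = 6)
l(v, f) = 4
n(I) = 1 (n(I) = (2*I)/((2*I)) = (2*I)*(1/(2*I)) = 1)
((n(4) - Y(-5, b))*(l(-2, -1) - 1*(-2)))*(-8) = ((1 - 3/6)*(4 - 1*(-2)))*(-8) = ((1 - 3/6)*(4 + 2))*(-8) = ((1 - 1*1/2)*6)*(-8) = ((1 - 1/2)*6)*(-8) = ((1/2)*6)*(-8) = 3*(-8) = -24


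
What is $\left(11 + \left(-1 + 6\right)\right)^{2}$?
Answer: $256$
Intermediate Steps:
$\left(11 + \left(-1 + 6\right)\right)^{2} = \left(11 + 5\right)^{2} = 16^{2} = 256$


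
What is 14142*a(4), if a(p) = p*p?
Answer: 226272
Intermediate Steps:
a(p) = p**2
14142*a(4) = 14142*4**2 = 14142*16 = 226272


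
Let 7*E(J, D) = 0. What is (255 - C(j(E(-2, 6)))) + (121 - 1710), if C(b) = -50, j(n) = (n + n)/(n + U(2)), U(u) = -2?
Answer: -1284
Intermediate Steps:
E(J, D) = 0 (E(J, D) = (⅐)*0 = 0)
j(n) = 2*n/(-2 + n) (j(n) = (n + n)/(n - 2) = (2*n)/(-2 + n) = 2*n/(-2 + n))
(255 - C(j(E(-2, 6)))) + (121 - 1710) = (255 - 1*(-50)) + (121 - 1710) = (255 + 50) - 1589 = 305 - 1589 = -1284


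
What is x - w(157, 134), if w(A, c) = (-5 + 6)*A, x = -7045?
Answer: -7202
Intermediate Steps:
w(A, c) = A (w(A, c) = 1*A = A)
x - w(157, 134) = -7045 - 1*157 = -7045 - 157 = -7202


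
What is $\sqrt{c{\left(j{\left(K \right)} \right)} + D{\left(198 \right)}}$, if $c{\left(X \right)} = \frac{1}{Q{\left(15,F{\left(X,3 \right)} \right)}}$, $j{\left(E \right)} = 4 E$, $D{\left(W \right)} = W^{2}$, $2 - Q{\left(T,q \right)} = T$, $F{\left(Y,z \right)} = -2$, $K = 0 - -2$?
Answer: $\frac{\sqrt{6625463}}{13} \approx 198.0$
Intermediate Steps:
$K = 2$ ($K = 0 + 2 = 2$)
$Q{\left(T,q \right)} = 2 - T$
$c{\left(X \right)} = - \frac{1}{13}$ ($c{\left(X \right)} = \frac{1}{2 - 15} = \frac{1}{-13} = - \frac{1}{13}$)
$\sqrt{c{\left(j{\left(K \right)} \right)} + D{\left(198 \right)}} = \sqrt{- \frac{1}{13} + 198^{2}} = \sqrt{- \frac{1}{13} + 39204} = \sqrt{\frac{509651}{13}} = \frac{\sqrt{6625463}}{13}$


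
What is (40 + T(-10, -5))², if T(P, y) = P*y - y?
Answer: 9025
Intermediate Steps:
T(P, y) = -y + P*y
(40 + T(-10, -5))² = (40 - 5*(-1 - 10))² = (40 - 5*(-11))² = (40 + 55)² = 95² = 9025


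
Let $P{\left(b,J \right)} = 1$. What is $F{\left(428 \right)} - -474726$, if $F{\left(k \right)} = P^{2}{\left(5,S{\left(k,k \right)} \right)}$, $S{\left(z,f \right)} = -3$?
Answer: $474727$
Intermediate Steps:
$F{\left(k \right)} = 1$ ($F{\left(k \right)} = 1^{2} = 1$)
$F{\left(428 \right)} - -474726 = 1 - -474726 = 1 + 474726 = 474727$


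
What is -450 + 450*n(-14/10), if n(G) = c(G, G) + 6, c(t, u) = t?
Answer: 1620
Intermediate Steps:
n(G) = 6 + G (n(G) = G + 6 = 6 + G)
-450 + 450*n(-14/10) = -450 + 450*(6 - 14/10) = -450 + 450*(6 - 14*1/10) = -450 + 450*(6 - 7/5) = -450 + 450*(23/5) = -450 + 2070 = 1620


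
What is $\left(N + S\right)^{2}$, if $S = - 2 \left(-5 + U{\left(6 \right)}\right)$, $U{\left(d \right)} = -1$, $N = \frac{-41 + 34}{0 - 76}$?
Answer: $\frac{844561}{5776} \approx 146.22$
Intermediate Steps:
$N = \frac{7}{76}$ ($N = - \frac{7}{-76} = \left(-7\right) \left(- \frac{1}{76}\right) = \frac{7}{76} \approx 0.092105$)
$S = 12$ ($S = - 2 \left(-5 - 1\right) = \left(-2\right) \left(-6\right) = 12$)
$\left(N + S\right)^{2} = \left(\frac{7}{76} + 12\right)^{2} = \left(\frac{919}{76}\right)^{2} = \frac{844561}{5776}$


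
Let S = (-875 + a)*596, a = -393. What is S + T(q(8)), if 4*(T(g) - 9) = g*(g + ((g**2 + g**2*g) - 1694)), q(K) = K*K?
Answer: 3478041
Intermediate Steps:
q(K) = K**2
S = -755728 (S = (-875 - 393)*596 = -1268*596 = -755728)
T(g) = 9 + g*(-1694 + g + g**2 + g**3)/4 (T(g) = 9 + (g*(g + ((g**2 + g**2*g) - 1694)))/4 = 9 + (g*(g + ((g**2 + g**3) - 1694)))/4 = 9 + (g*(g + (-1694 + g**2 + g**3)))/4 = 9 + (g*(-1694 + g + g**2 + g**3))/4 = 9 + g*(-1694 + g + g**2 + g**3)/4)
S + T(q(8)) = -755728 + (9 - 847/2*8**2 + (8**2)**2/4 + (8**2)**3/4 + (8**2)**4/4) = -755728 + (9 - 847/2*64 + (1/4)*64**2 + (1/4)*64**3 + (1/4)*64**4) = -755728 + (9 - 27104 + (1/4)*4096 + (1/4)*262144 + (1/4)*16777216) = -755728 + (9 - 27104 + 1024 + 65536 + 4194304) = -755728 + 4233769 = 3478041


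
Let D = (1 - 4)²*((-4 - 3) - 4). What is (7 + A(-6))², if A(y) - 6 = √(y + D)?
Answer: (13 + I*√105)² ≈ 64.0 + 266.42*I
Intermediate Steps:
D = -99 (D = (-3)²*(-7 - 4) = 9*(-11) = -99)
A(y) = 6 + √(-99 + y) (A(y) = 6 + √(y - 99) = 6 + √(-99 + y))
(7 + A(-6))² = (7 + (6 + √(-99 - 6)))² = (7 + (6 + √(-105)))² = (7 + (6 + I*√105))² = (13 + I*√105)²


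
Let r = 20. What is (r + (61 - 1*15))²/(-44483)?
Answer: -4356/44483 ≈ -0.097925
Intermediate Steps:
(r + (61 - 1*15))²/(-44483) = (20 + (61 - 1*15))²/(-44483) = (20 + (61 - 15))²*(-1/44483) = (20 + 46)²*(-1/44483) = 66²*(-1/44483) = 4356*(-1/44483) = -4356/44483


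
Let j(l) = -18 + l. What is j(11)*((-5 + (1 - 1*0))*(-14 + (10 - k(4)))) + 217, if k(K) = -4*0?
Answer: 105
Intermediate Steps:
k(K) = 0
j(11)*((-5 + (1 - 1*0))*(-14 + (10 - k(4)))) + 217 = (-18 + 11)*((-5 + (1 - 1*0))*(-14 + (10 - 1*0))) + 217 = -7*(-5 + (1 + 0))*(-14 + (10 + 0)) + 217 = -7*(-5 + 1)*(-14 + 10) + 217 = -(-28)*(-4) + 217 = -7*16 + 217 = -112 + 217 = 105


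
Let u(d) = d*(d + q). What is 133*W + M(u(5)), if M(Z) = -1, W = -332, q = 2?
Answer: -44157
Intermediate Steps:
u(d) = d*(2 + d) (u(d) = d*(d + 2) = d*(2 + d))
133*W + M(u(5)) = 133*(-332) - 1 = -44156 - 1 = -44157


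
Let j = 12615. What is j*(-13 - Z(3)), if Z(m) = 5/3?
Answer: -185020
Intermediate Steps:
Z(m) = 5/3 (Z(m) = 5*(1/3) = 5/3)
j*(-13 - Z(3)) = 12615*(-13 - 1*5/3) = 12615*(-13 - 5/3) = 12615*(-44/3) = -185020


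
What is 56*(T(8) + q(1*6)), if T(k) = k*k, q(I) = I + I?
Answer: 4256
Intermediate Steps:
q(I) = 2*I
T(k) = k²
56*(T(8) + q(1*6)) = 56*(8² + 2*(1*6)) = 56*(64 + 2*6) = 56*(64 + 12) = 56*76 = 4256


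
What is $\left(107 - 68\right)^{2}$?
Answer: $1521$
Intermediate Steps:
$\left(107 - 68\right)^{2} = 39^{2} = 1521$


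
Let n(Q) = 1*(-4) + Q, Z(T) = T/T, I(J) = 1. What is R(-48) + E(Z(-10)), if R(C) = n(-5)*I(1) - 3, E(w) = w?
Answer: -11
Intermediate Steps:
Z(T) = 1
n(Q) = -4 + Q
R(C) = -12 (R(C) = (-4 - 5)*1 - 3 = -9*1 - 3 = -9 - 3 = -12)
R(-48) + E(Z(-10)) = -12 + 1 = -11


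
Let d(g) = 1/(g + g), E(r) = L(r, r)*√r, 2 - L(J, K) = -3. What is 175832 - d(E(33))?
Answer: 175832 - √33/330 ≈ 1.7583e+5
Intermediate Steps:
L(J, K) = 5 (L(J, K) = 2 - 1*(-3) = 2 + 3 = 5)
E(r) = 5*√r
d(g) = 1/(2*g)
175832 - d(E(33)) = 175832 - 1/(2*(5*√33)) = 175832 - √33/165/2 = 175832 - √33/330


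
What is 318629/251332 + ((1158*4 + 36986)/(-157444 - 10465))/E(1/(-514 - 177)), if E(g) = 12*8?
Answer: 640700629235/506410857456 ≈ 1.2652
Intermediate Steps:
E(g) = 96
318629/251332 + ((1158*4 + 36986)/(-157444 - 10465))/E(1/(-514 - 177)) = 318629/251332 + ((1158*4 + 36986)/(-157444 - 10465))/96 = 318629*(1/251332) + ((4632 + 36986)/(-167909))*(1/96) = 318629/251332 + (41618*(-1/167909))*(1/96) = 318629/251332 - 41618/167909*1/96 = 318629/251332 - 20809/8059632 = 640700629235/506410857456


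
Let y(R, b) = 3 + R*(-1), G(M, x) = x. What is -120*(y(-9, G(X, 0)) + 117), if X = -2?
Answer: -15480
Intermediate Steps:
y(R, b) = 3 - R
-120*(y(-9, G(X, 0)) + 117) = -120*((3 - 1*(-9)) + 117) = -120*((3 + 9) + 117) = -120*(12 + 117) = -120*129 = -15480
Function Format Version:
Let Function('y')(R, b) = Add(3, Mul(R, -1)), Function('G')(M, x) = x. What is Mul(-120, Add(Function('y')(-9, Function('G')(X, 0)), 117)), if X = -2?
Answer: -15480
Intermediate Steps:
Function('y')(R, b) = Add(3, Mul(-1, R))
Mul(-120, Add(Function('y')(-9, Function('G')(X, 0)), 117)) = Mul(-120, Add(Add(3, Mul(-1, -9)), 117)) = Mul(-120, Add(Add(3, 9), 117)) = Mul(-120, Add(12, 117)) = Mul(-120, 129) = -15480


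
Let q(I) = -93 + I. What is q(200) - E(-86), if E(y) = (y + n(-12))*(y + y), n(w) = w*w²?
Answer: -311901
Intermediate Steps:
n(w) = w³
E(y) = 2*y*(-1728 + y) (E(y) = (y + (-12)³)*(y + y) = (y - 1728)*(2*y) = (-1728 + y)*(2*y) = 2*y*(-1728 + y))
q(200) - E(-86) = (-93 + 200) - 2*(-86)*(-1728 - 86) = 107 - 2*(-86)*(-1814) = 107 - 1*312008 = 107 - 312008 = -311901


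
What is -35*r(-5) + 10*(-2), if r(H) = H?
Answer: 155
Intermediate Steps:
-35*r(-5) + 10*(-2) = -35*(-5) + 10*(-2) = 175 - 20 = 155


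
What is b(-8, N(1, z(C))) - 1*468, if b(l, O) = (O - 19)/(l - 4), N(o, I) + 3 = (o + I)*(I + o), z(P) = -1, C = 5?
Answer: -2797/6 ≈ -466.17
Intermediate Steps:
N(o, I) = -3 + (I + o)² (N(o, I) = -3 + (o + I)*(I + o) = -3 + (I + o)*(I + o) = -3 + (I + o)²)
b(l, O) = (-19 + O)/(-4 + l)
b(-8, N(1, z(C))) - 1*468 = (-19 + (-3 + (-1 + 1)²))/(-4 - 8) - 1*468 = (-19 + (-3 + 0²))/(-12) - 468 = -(-19 + (-3 + 0))/12 - 468 = -(-19 - 3)/12 - 468 = -1/12*(-22) - 468 = 11/6 - 468 = -2797/6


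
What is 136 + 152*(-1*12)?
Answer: -1688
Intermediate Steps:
136 + 152*(-1*12) = 136 + 152*(-12) = 136 - 1824 = -1688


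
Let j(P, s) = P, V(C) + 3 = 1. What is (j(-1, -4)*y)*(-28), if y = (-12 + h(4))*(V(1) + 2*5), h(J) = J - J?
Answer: -2688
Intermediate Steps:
h(J) = 0
V(C) = -2 (V(C) = -3 + 1 = -2)
y = -96 (y = (-12 + 0)*(-2 + 2*5) = -12*(-2 + 10) = -12*8 = -96)
(j(-1, -4)*y)*(-28) = -1*(-96)*(-28) = 96*(-28) = -2688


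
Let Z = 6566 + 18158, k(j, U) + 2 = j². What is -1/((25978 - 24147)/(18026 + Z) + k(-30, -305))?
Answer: -42750/38391331 ≈ -0.0011135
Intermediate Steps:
k(j, U) = -2 + j²
Z = 24724
-1/((25978 - 24147)/(18026 + Z) + k(-30, -305)) = -1/((25978 - 24147)/(18026 + 24724) + (-2 + (-30)²)) = -1/(1831/42750 + (-2 + 900)) = -1/(1831*(1/42750) + 898) = -1/(1831/42750 + 898) = -1/38391331/42750 = -1*42750/38391331 = -42750/38391331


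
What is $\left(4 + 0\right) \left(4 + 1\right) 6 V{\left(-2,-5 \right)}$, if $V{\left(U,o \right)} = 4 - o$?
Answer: $1080$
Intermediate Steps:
$\left(4 + 0\right) \left(4 + 1\right) 6 V{\left(-2,-5 \right)} = \left(4 + 0\right) \left(4 + 1\right) 6 \left(4 - -5\right) = 4 \cdot 5 \cdot 6 \left(4 + 5\right) = 20 \cdot 6 \cdot 9 = 120 \cdot 9 = 1080$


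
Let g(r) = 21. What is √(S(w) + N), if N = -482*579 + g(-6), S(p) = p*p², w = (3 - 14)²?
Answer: 2*√373126 ≈ 1221.7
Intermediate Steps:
w = 121 (w = (-11)² = 121)
S(p) = p³
N = -279057 (N = -482*579 + 21 = -279078 + 21 = -279057)
√(S(w) + N) = √(121³ - 279057) = √(1771561 - 279057) = √1492504 = 2*√373126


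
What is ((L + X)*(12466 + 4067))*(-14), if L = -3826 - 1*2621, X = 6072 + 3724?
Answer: -775166238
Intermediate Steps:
X = 9796
L = -6447 (L = -3826 - 2621 = -6447)
((L + X)*(12466 + 4067))*(-14) = ((-6447 + 9796)*(12466 + 4067))*(-14) = (3349*16533)*(-14) = 55369017*(-14) = -775166238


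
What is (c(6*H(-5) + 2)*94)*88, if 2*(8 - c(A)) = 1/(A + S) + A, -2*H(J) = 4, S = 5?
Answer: 541816/5 ≈ 1.0836e+5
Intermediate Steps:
H(J) = -2 (H(J) = -½*4 = -2)
c(A) = 8 - A/2 - 1/(2*(5 + A)) (c(A) = 8 - (1/(A + 5) + A)/2 = 8 - (1/(5 + A) + A)/2 = 8 - (A + 1/(5 + A))/2 = 8 + (-A/2 - 1/(2*(5 + A))) = 8 - A/2 - 1/(2*(5 + A)))
(c(6*H(-5) + 2)*94)*88 = (((79 - (6*(-2) + 2)² + 11*(6*(-2) + 2))/(2*(5 + (6*(-2) + 2))))*94)*88 = (((79 - (-12 + 2)² + 11*(-12 + 2))/(2*(5 + (-12 + 2))))*94)*88 = (((79 - 1*(-10)² + 11*(-10))/(2*(5 - 10)))*94)*88 = (((½)*(79 - 1*100 - 110)/(-5))*94)*88 = (((½)*(-⅕)*(79 - 100 - 110))*94)*88 = (((½)*(-⅕)*(-131))*94)*88 = ((131/10)*94)*88 = (6157/5)*88 = 541816/5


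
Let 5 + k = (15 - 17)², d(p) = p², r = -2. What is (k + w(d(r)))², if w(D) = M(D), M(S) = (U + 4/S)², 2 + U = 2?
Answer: 0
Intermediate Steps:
U = 0 (U = -2 + 2 = 0)
M(S) = 16/S² (M(S) = (0 + 4/S)² = (4/S)² = 16/S²)
w(D) = 16/D²
k = -1 (k = -5 + (15 - 17)² = -5 + (-2)² = -5 + 4 = -1)
(k + w(d(r)))² = (-1 + 16/((-2)²)²)² = (-1 + 16/4²)² = (-1 + 16*(1/16))² = (-1 + 1)² = 0² = 0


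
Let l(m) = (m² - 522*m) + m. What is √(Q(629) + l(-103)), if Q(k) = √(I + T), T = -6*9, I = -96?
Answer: √(64272 + 5*I*√6) ≈ 253.52 + 0.024*I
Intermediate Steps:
T = -54
l(m) = m² - 521*m
Q(k) = 5*I*√6 (Q(k) = √(-96 - 54) = √(-150) = 5*I*√6)
√(Q(629) + l(-103)) = √(5*I*√6 - 103*(-521 - 103)) = √(5*I*√6 - 103*(-624)) = √(5*I*√6 + 64272) = √(64272 + 5*I*√6)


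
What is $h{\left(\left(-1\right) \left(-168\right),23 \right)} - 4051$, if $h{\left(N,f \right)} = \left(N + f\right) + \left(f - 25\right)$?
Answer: $-3862$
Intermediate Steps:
$h{\left(N,f \right)} = -25 + N + 2 f$ ($h{\left(N,f \right)} = \left(N + f\right) + \left(f - 25\right) = \left(N + f\right) + \left(-25 + f\right) = -25 + N + 2 f$)
$h{\left(\left(-1\right) \left(-168\right),23 \right)} - 4051 = \left(-25 - -168 + 2 \cdot 23\right) - 4051 = \left(-25 + 168 + 46\right) - 4051 = 189 - 4051 = -3862$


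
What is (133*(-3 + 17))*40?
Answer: 74480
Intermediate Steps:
(133*(-3 + 17))*40 = (133*14)*40 = 1862*40 = 74480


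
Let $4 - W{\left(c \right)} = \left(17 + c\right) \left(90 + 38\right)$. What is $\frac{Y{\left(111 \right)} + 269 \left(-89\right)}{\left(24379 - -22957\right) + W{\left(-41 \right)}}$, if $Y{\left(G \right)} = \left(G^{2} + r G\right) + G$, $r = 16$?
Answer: $- \frac{9733}{50412} \approx -0.19307$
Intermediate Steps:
$Y{\left(G \right)} = G^{2} + 17 G$ ($Y{\left(G \right)} = \left(G^{2} + 16 G\right) + G = G^{2} + 17 G$)
$W{\left(c \right)} = -2172 - 128 c$ ($W{\left(c \right)} = 4 - \left(17 + c\right) \left(90 + 38\right) = 4 - \left(17 + c\right) 128 = 4 - \left(2176 + 128 c\right) = -2172 - 128 c$)
$\frac{Y{\left(111 \right)} + 269 \left(-89\right)}{\left(24379 - -22957\right) + W{\left(-41 \right)}} = \frac{111 \left(17 + 111\right) + 269 \left(-89\right)}{\left(24379 - -22957\right) - -3076} = \frac{111 \cdot 128 - 23941}{\left(24379 + 22957\right) + \left(-2172 + 5248\right)} = \frac{14208 - 23941}{47336 + 3076} = - \frac{9733}{50412}$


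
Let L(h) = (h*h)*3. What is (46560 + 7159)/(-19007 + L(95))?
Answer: 53719/8068 ≈ 6.6583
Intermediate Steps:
L(h) = 3*h**2 (L(h) = h**2*3 = 3*h**2)
(46560 + 7159)/(-19007 + L(95)) = (46560 + 7159)/(-19007 + 3*95**2) = 53719/(-19007 + 3*9025) = 53719/(-19007 + 27075) = 53719/8068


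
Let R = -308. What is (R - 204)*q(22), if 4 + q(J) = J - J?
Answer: 2048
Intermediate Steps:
q(J) = -4 (q(J) = -4 + (J - J) = -4 + 0 = -4)
(R - 204)*q(22) = (-308 - 204)*(-4) = -512*(-4) = 2048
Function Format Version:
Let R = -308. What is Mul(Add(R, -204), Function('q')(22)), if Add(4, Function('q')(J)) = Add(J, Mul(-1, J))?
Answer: 2048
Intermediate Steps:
Function('q')(J) = -4 (Function('q')(J) = Add(-4, Add(J, Mul(-1, J))) = Add(-4, 0) = -4)
Mul(Add(R, -204), Function('q')(22)) = Mul(Add(-308, -204), -4) = Mul(-512, -4) = 2048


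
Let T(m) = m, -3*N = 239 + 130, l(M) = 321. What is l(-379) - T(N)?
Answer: 444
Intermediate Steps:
N = -123 (N = -(239 + 130)/3 = -⅓*369 = -123)
l(-379) - T(N) = 321 - 1*(-123) = 321 + 123 = 444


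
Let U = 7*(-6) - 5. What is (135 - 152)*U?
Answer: 799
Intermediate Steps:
U = -47 (U = -42 - 5 = -47)
(135 - 152)*U = (135 - 152)*(-47) = -17*(-47) = 799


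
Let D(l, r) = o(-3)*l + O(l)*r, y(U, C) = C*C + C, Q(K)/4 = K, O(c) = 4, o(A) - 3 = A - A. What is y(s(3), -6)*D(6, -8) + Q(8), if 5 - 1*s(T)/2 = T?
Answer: -388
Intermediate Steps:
o(A) = 3 (o(A) = 3 + (A - A) = 3 + 0 = 3)
s(T) = 10 - 2*T
Q(K) = 4*K
y(U, C) = C + C² (y(U, C) = C² + C = C + C²)
D(l, r) = 3*l + 4*r
y(s(3), -6)*D(6, -8) + Q(8) = (-6*(1 - 6))*(3*6 + 4*(-8)) + 4*8 = (-6*(-5))*(18 - 32) + 32 = 30*(-14) + 32 = -420 + 32 = -388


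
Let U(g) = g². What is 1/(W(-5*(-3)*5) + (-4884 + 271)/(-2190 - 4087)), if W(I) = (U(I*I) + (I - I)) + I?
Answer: 6277/198608678513 ≈ 3.1605e-8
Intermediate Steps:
W(I) = I + I⁴ (W(I) = ((I*I)² + (I - I)) + I = ((I²)² + 0) + I = (I⁴ + 0) + I = I⁴ + I = I + I⁴)
1/(W(-5*(-3)*5) + (-4884 + 271)/(-2190 - 4087)) = 1/((-5*(-3)*5 + (-5*(-3)*5)⁴) + (-4884 + 271)/(-2190 - 4087)) = 1/((15*5 + (15*5)⁴) - 4613/(-6277)) = 1/((75 + 75⁴) - 4613*(-1/6277)) = 1/((75 + 31640625) + 4613/6277) = 1/(31640700 + 4613/6277) = 1/(198608678513/6277) = 6277/198608678513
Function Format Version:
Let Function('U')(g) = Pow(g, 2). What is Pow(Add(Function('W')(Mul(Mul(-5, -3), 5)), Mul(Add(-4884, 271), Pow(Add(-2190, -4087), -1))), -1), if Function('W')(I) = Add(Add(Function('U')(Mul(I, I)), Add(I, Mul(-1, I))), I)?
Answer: Rational(6277, 198608678513) ≈ 3.1605e-8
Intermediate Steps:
Function('W')(I) = Add(I, Pow(I, 4)) (Function('W')(I) = Add(Add(Pow(Mul(I, I), 2), Add(I, Mul(-1, I))), I) = Add(Add(Pow(Pow(I, 2), 2), 0), I) = Add(Add(Pow(I, 4), 0), I) = Add(Pow(I, 4), I) = Add(I, Pow(I, 4)))
Pow(Add(Function('W')(Mul(Mul(-5, -3), 5)), Mul(Add(-4884, 271), Pow(Add(-2190, -4087), -1))), -1) = Pow(Add(Add(Mul(Mul(-5, -3), 5), Pow(Mul(Mul(-5, -3), 5), 4)), Mul(Add(-4884, 271), Pow(Add(-2190, -4087), -1))), -1) = Pow(Add(Add(Mul(15, 5), Pow(Mul(15, 5), 4)), Mul(-4613, Pow(-6277, -1))), -1) = Pow(Add(Add(75, Pow(75, 4)), Mul(-4613, Rational(-1, 6277))), -1) = Pow(Add(Add(75, 31640625), Rational(4613, 6277)), -1) = Pow(Add(31640700, Rational(4613, 6277)), -1) = Pow(Rational(198608678513, 6277), -1) = Rational(6277, 198608678513)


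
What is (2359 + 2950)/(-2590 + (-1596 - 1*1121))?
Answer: -5309/5307 ≈ -1.0004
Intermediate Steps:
(2359 + 2950)/(-2590 + (-1596 - 1*1121)) = 5309/(-2590 + (-1596 - 1121)) = 5309/(-2590 - 2717) = 5309/(-5307) = 5309*(-1/5307) = -5309/5307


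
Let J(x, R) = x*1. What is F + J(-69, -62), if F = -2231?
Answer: -2300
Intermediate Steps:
J(x, R) = x
F + J(-69, -62) = -2231 - 69 = -2300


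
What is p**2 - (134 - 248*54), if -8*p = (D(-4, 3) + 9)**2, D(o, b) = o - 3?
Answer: 53033/4 ≈ 13258.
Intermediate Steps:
D(o, b) = -3 + o
p = -1/2 (p = -((-3 - 4) + 9)**2/8 = -(-7 + 9)**2/8 = -1/8*2**2 = -1/8*4 = -1/2 ≈ -0.50000)
p**2 - (134 - 248*54) = (-1/2)**2 - (134 - 248*54) = 1/4 - (134 - 13392) = 1/4 - 1*(-13258) = 1/4 + 13258 = 53033/4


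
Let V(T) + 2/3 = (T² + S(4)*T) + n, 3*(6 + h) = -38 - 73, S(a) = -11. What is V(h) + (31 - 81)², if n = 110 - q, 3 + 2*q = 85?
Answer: 14671/3 ≈ 4890.3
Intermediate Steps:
q = 41 (q = -3/2 + (½)*85 = -3/2 + 85/2 = 41)
n = 69 (n = 110 - 1*41 = 110 - 41 = 69)
h = -43 (h = -6 + (-38 - 73)/3 = -6 + (⅓)*(-111) = -6 - 37 = -43)
V(T) = 205/3 + T² - 11*T (V(T) = -⅔ + ((T² - 11*T) + 69) = -⅔ + (69 + T² - 11*T) = 205/3 + T² - 11*T)
V(h) + (31 - 81)² = (205/3 + (-43)² - 11*(-43)) + (31 - 81)² = (205/3 + 1849 + 473) + (-50)² = 7171/3 + 2500 = 14671/3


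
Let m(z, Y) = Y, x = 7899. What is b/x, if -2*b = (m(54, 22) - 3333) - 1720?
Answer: 1677/5266 ≈ 0.31846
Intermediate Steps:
b = 5031/2 (b = -((22 - 3333) - 1720)/2 = -(-3311 - 1720)/2 = -½*(-5031) = 5031/2 ≈ 2515.5)
b/x = (5031/2)/7899 = (5031/2)*(1/7899) = 1677/5266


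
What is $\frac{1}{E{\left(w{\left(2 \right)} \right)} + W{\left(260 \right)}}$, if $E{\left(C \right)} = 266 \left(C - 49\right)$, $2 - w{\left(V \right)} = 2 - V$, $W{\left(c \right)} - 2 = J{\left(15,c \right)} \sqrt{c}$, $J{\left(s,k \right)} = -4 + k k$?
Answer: $\frac{625}{59392037308} + \frac{16899 \sqrt{65}}{148480093270} \approx 9.2811 \cdot 10^{-7}$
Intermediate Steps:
$J{\left(s,k \right)} = -4 + k^{2}$
$W{\left(c \right)} = 2 + \sqrt{c} \left(-4 + c^{2}\right)$ ($W{\left(c \right)} = 2 + \left(-4 + c^{2}\right) \sqrt{c} = 2 + \sqrt{c} \left(-4 + c^{2}\right)$)
$w{\left(V \right)} = V$ ($w{\left(V \right)} = 2 - \left(2 - V\right) = 2 + \left(-2 + V\right) = V$)
$E{\left(C \right)} = -13034 + 266 C$ ($E{\left(C \right)} = 266 \left(-49 + C\right) = -13034 + 266 C$)
$\frac{1}{E{\left(w{\left(2 \right)} \right)} + W{\left(260 \right)}} = \frac{1}{\left(-13034 + 266 \cdot 2\right) + \left(2 + \sqrt{260} \left(-4 + 260^{2}\right)\right)} = \frac{1}{\left(-13034 + 532\right) + \left(2 + 2 \sqrt{65} \left(-4 + 67600\right)\right)} = \frac{1}{-12502 + \left(2 + 2 \sqrt{65} \cdot 67596\right)} = \frac{1}{-12502 + \left(2 + 135192 \sqrt{65}\right)} = \frac{1}{-12500 + 135192 \sqrt{65}}$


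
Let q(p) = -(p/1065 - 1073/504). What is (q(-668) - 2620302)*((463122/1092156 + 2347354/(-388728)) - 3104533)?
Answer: 25746968709850034571823412023/3165032308969440 ≈ 8.1348e+12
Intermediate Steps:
q(p) = 1073/504 - p/1065 (q(p) = -(p*(1/1065) - 1073*1/504) = -(p/1065 - 1073/504) = -(-1073/504 + p/1065) = 1073/504 - p/1065)
(q(-668) - 2620302)*((463122/1092156 + 2347354/(-388728)) - 3104533) = ((1073/504 - 1/1065*(-668)) - 2620302)*((463122/1092156 + 2347354/(-388728)) - 3104533) = ((1073/504 + 668/1065) - 2620302)*((463122*(1/1092156) + 2347354*(-1/388728)) - 3104533) = (493139/178920 - 2620302)*((77187/182026 - 1173677/194364) - 3104533) = -468823940701*(-99318677767/17689650732 - 3104533)/178920 = -468823940701/178920*(-54918203774645923/17689650732) = 25746968709850034571823412023/3165032308969440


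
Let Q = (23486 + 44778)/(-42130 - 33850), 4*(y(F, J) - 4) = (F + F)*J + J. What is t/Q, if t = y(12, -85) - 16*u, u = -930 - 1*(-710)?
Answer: -227389145/68264 ≈ -3331.0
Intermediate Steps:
y(F, J) = 4 + J/4 + F*J/2 (y(F, J) = 4 + ((F + F)*J + J)/4 = 4 + ((2*F)*J + J)/4 = 4 + (2*F*J + J)/4 = 4 + (J + 2*F*J)/4 = 4 + (J/4 + F*J/2) = 4 + J/4 + F*J/2)
u = -220 (u = -930 + 710 = -220)
Q = -17066/18995 (Q = 68264/(-75980) = 68264*(-1/75980) = -17066/18995 ≈ -0.89845)
t = 11971/4 (t = (4 + (¼)*(-85) + (½)*12*(-85)) - 16*(-220) = (4 - 85/4 - 510) + 3520 = -2109/4 + 3520 = 11971/4 ≈ 2992.8)
t/Q = 11971/(4*(-17066/18995)) = (11971/4)*(-18995/17066) = -227389145/68264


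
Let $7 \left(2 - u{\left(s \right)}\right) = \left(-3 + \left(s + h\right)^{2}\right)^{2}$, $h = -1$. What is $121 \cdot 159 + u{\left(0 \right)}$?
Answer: $\frac{134683}{7} \approx 19240.0$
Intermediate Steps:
$u{\left(s \right)} = 2 - \frac{\left(-3 + \left(-1 + s\right)^{2}\right)^{2}}{7}$ ($u{\left(s \right)} = 2 - \frac{\left(-3 + \left(s - 1\right)^{2}\right)^{2}}{7} = 2 - \frac{\left(-3 + \left(-1 + s\right)^{2}\right)^{2}}{7}$)
$121 \cdot 159 + u{\left(0 \right)} = 121 \cdot 159 + \left(2 - \frac{\left(-3 + \left(-1 + 0\right)^{2}\right)^{2}}{7}\right) = 19239 + \left(2 - \frac{\left(-3 + \left(-1\right)^{2}\right)^{2}}{7}\right) = 19239 + \left(2 - \frac{\left(-3 + 1\right)^{2}}{7}\right) = 19239 + \left(2 - \frac{\left(-2\right)^{2}}{7}\right) = 19239 + \left(2 - \frac{4}{7}\right) = 19239 + \frac{10}{7} = \frac{134683}{7}$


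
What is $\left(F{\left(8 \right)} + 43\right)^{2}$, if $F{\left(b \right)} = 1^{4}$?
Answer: $1936$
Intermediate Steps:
$F{\left(b \right)} = 1$
$\left(F{\left(8 \right)} + 43\right)^{2} = \left(1 + 43\right)^{2} = 44^{2} = 1936$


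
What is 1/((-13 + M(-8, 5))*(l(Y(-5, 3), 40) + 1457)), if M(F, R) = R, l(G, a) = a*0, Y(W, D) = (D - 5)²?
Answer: -1/11656 ≈ -8.5793e-5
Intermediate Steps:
Y(W, D) = (-5 + D)²
l(G, a) = 0
1/((-13 + M(-8, 5))*(l(Y(-5, 3), 40) + 1457)) = 1/((-13 + 5)*(0 + 1457)) = 1/(-8*1457) = -⅛*1/1457 = -1/11656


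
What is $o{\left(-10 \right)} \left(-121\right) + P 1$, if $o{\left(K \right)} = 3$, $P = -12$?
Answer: $-375$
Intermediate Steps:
$o{\left(-10 \right)} \left(-121\right) + P 1 = 3 \left(-121\right) - 12 = -363 - 12 = -375$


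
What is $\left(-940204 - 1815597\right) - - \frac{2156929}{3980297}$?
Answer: $- \frac{10968904295968}{3980297} \approx -2.7558 \cdot 10^{6}$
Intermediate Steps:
$\left(-940204 - 1815597\right) - - \frac{2156929}{3980297} = -2755801 - \left(-2156929\right) \frac{1}{3980297} = -2755801 - - \frac{2156929}{3980297} = -2755801 + \frac{2156929}{3980297} = - \frac{10968904295968}{3980297}$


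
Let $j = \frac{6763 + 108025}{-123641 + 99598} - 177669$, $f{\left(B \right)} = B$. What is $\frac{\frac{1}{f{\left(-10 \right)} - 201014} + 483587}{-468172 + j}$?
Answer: $- \frac{2337282375590741}{3121514733829824} \approx -0.74876$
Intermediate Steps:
$j = - \frac{4271810555}{24043}$ ($j = \frac{114788}{-24043} - 177669 = 114788 \left(- \frac{1}{24043}\right) - 177669 = - \frac{114788}{24043} - 177669 = - \frac{4271810555}{24043} \approx -1.7767 \cdot 10^{5}$)
$\frac{\frac{1}{f{\left(-10 \right)} - 201014} + 483587}{-468172 + j} = \frac{\frac{1}{-10 - 201014} + 483587}{-468172 - \frac{4271810555}{24043}} = \frac{\frac{1}{-10 - 201014} + 483587}{- \frac{15528069951}{24043}} = \left(\frac{1}{-10 - 201014} + 483587\right) \left(- \frac{24043}{15528069951}\right) = \left(\frac{1}{-201024} + 483587\right) \left(- \frac{24043}{15528069951}\right) = \left(- \frac{1}{201024} + 483587\right) \left(- \frac{24043}{15528069951}\right) = \frac{97212593087}{201024} \left(- \frac{24043}{15528069951}\right) = - \frac{2337282375590741}{3121514733829824}$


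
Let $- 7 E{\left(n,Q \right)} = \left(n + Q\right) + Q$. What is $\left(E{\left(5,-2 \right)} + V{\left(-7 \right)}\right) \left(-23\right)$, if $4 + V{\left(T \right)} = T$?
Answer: $\frac{1794}{7} \approx 256.29$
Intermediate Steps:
$V{\left(T \right)} = -4 + T$
$E{\left(n,Q \right)} = - \frac{2 Q}{7} - \frac{n}{7}$ ($E{\left(n,Q \right)} = - \frac{\left(n + Q\right) + Q}{7} = - \frac{\left(Q + n\right) + Q}{7} = - \frac{n + 2 Q}{7} = - \frac{2 Q}{7} - \frac{n}{7}$)
$\left(E{\left(5,-2 \right)} + V{\left(-7 \right)}\right) \left(-23\right) = \left(\left(\left(- \frac{2}{7}\right) \left(-2\right) - \frac{5}{7}\right) - 11\right) \left(-23\right) = \left(\left(\frac{4}{7} - \frac{5}{7}\right) - 11\right) \left(-23\right) = \left(- \frac{1}{7} - 11\right) \left(-23\right) = \left(- \frac{78}{7}\right) \left(-23\right) = \frac{1794}{7}$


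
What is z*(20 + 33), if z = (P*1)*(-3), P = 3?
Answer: -477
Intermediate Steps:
z = -9 (z = (3*1)*(-3) = 3*(-3) = -9)
z*(20 + 33) = -9*(20 + 33) = -9*53 = -477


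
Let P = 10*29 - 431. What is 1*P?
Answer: -141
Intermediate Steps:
P = -141 (P = 290 - 431 = -141)
1*P = 1*(-141) = -141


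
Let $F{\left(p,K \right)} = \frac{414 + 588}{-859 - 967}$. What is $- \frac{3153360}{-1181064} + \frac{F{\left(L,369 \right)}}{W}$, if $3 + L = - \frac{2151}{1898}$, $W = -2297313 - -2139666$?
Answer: $\frac{6303737387667}{2361007810007} \approx 2.6699$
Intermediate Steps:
$W = -157647$ ($W = -2297313 + 2139666 = -157647$)
$L = - \frac{7845}{1898}$ ($L = -3 - \frac{2151}{1898} = - \frac{7845}{1898} \approx -4.1333$)
$F{\left(p,K \right)} = - \frac{501}{913}$ ($F{\left(p,K \right)} = \frac{1002}{-1826} = 1002 \left(- \frac{1}{1826}\right) = - \frac{501}{913}$)
$- \frac{3153360}{-1181064} + \frac{F{\left(L,369 \right)}}{W} = - \frac{3153360}{-1181064} - \frac{501}{913 \left(-157647\right)} = \left(-3153360\right) \left(- \frac{1}{1181064}\right) - - \frac{167}{47977237} = \frac{131390}{49211} + \frac{167}{47977237} = \frac{6303737387667}{2361007810007}$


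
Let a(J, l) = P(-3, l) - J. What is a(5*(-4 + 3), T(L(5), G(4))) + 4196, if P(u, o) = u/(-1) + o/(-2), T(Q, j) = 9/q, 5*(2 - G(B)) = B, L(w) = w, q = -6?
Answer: 16819/4 ≈ 4204.8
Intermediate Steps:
G(B) = 2 - B/5
T(Q, j) = -3/2 (T(Q, j) = 9/(-6) = 9*(-⅙) = -3/2)
P(u, o) = -u - o/2 (P(u, o) = u*(-1) + o*(-½) = -u - o/2)
a(J, l) = 3 - J - l/2 (a(J, l) = (-1*(-3) - l/2) - J = (3 - l/2) - J = 3 - J - l/2)
a(5*(-4 + 3), T(L(5), G(4))) + 4196 = (3 - 5*(-4 + 3) - ½*(-3/2)) + 4196 = (3 - 5*(-1) + ¾) + 4196 = (3 - 1*(-5) + ¾) + 4196 = (3 + 5 + ¾) + 4196 = 35/4 + 4196 = 16819/4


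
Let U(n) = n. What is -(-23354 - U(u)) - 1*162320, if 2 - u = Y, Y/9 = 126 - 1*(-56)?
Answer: -140602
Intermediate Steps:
Y = 1638 (Y = 9*(126 - 1*(-56)) = 9*(126 + 56) = 9*182 = 1638)
u = -1636 (u = 2 - 1*1638 = 2 - 1638 = -1636)
-(-23354 - U(u)) - 1*162320 = -(-23354 - 1*(-1636)) - 1*162320 = -(-23354 + 1636) - 162320 = -1*(-21718) - 162320 = 21718 - 162320 = -140602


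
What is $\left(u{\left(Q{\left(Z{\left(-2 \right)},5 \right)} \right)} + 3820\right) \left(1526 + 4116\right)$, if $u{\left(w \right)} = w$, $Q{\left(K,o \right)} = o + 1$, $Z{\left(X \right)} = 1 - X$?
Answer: $21586292$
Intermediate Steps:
$Q{\left(K,o \right)} = 1 + o$
$\left(u{\left(Q{\left(Z{\left(-2 \right)},5 \right)} \right)} + 3820\right) \left(1526 + 4116\right) = \left(\left(1 + 5\right) + 3820\right) \left(1526 + 4116\right) = \left(6 + 3820\right) 5642 = 3826 \cdot 5642 = 21586292$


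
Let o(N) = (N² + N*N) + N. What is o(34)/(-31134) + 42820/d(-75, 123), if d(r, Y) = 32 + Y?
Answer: 44426475/160859 ≈ 276.18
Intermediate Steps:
o(N) = N + 2*N² (o(N) = (N² + N²) + N = 2*N² + N = N + 2*N²)
o(34)/(-31134) + 42820/d(-75, 123) = (34*(1 + 2*34))/(-31134) + 42820/(32 + 123) = (34*(1 + 68))*(-1/31134) + 42820/155 = (34*69)*(-1/31134) + 42820*(1/155) = 2346*(-1/31134) + 8564/31 = -391/5189 + 8564/31 = 44426475/160859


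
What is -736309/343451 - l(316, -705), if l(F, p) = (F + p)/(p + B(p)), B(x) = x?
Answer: -1171798129/484265910 ≈ -2.4197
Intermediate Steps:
l(F, p) = (F + p)/(2*p) (l(F, p) = (F + p)/(p + p) = (F + p)/((2*p)) = (F + p)*(1/(2*p)) = (F + p)/(2*p))
-736309/343451 - l(316, -705) = -736309/343451 - (316 - 705)/(2*(-705)) = -736309*1/343451 - (-1)*(-389)/(2*705) = -736309/343451 - 1*389/1410 = -736309/343451 - 389/1410 = -1171798129/484265910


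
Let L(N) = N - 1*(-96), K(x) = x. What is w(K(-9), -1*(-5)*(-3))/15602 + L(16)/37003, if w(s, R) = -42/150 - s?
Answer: 25876127/7216510075 ≈ 0.0035857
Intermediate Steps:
L(N) = 96 + N (L(N) = N + 96 = 96 + N)
w(s, R) = -7/25 - s (w(s, R) = -42*1/150 - s = -7/25 - s)
w(K(-9), -1*(-5)*(-3))/15602 + L(16)/37003 = (-7/25 - 1*(-9))/15602 + (96 + 16)/37003 = (-7/25 + 9)*(1/15602) + 112*(1/37003) = (218/25)*(1/15602) + 112/37003 = 109/195025 + 112/37003 = 25876127/7216510075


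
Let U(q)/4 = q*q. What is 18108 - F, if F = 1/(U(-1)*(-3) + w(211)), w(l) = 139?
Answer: 2299715/127 ≈ 18108.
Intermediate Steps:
U(q) = 4*q² (U(q) = 4*(q*q) = 4*q²)
F = 1/127 (F = 1/((4*(-1)²)*(-3) + 139) = 1/((4*1)*(-3) + 139) = 1/(4*(-3) + 139) = 1/(-12 + 139) = 1/127 ≈ 0.0078740)
18108 - F = 18108 - 1*1/127 = 18108 - 1/127 = 2299715/127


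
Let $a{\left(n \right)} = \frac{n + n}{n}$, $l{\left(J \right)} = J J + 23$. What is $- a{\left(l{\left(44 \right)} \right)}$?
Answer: $-2$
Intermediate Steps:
$l{\left(J \right)} = 23 + J^{2}$ ($l{\left(J \right)} = J^{2} + 23 = 23 + J^{2}$)
$a{\left(n \right)} = 2$ ($a{\left(n \right)} = \frac{2 n}{n} = 2$)
$- a{\left(l{\left(44 \right)} \right)} = \left(-1\right) 2 = -2$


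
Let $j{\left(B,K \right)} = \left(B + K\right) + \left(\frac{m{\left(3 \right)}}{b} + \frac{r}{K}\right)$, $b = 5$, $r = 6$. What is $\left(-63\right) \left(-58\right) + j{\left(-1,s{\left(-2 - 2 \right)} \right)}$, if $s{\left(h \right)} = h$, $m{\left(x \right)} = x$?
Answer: $\frac{36481}{10} \approx 3648.1$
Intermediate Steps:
$j{\left(B,K \right)} = \frac{3}{5} + B + K + \frac{6}{K}$ ($j{\left(B,K \right)} = \left(B + K\right) + \left(\frac{3}{5} + \frac{6}{K}\right) = \frac{3}{5} + B + K + \frac{6}{K}$)
$\left(-63\right) \left(-58\right) + j{\left(-1,s{\left(-2 - 2 \right)} \right)} = \left(-63\right) \left(-58\right) + \left(\frac{3}{5} - 1 - 4 + \frac{6}{-2 - 2}\right) = 3654 + \left(\frac{3}{5} - 1 - 4 + \frac{6}{-2 - 2}\right) = 3654 + \left(\frac{3}{5} - 1 - 4 + \frac{6}{-4}\right) = 3654 + \left(\frac{3}{5} - 1 - 4 + 6 \left(- \frac{1}{4}\right)\right) = 3654 - \frac{59}{10} = \frac{36481}{10}$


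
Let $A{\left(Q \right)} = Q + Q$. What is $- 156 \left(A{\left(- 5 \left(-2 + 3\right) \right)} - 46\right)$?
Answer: $8736$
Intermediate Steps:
$A{\left(Q \right)} = 2 Q$
$- 156 \left(A{\left(- 5 \left(-2 + 3\right) \right)} - 46\right) = - 156 \left(2 \left(- 5 \left(-2 + 3\right)\right) - 46\right) = - 156 \left(2 \left(\left(-5\right) 1\right) - 46\right) = - 156 \left(2 \left(-5\right) - 46\right) = - 156 \left(-10 - 46\right) = \left(-156\right) \left(-56\right) = 8736$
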